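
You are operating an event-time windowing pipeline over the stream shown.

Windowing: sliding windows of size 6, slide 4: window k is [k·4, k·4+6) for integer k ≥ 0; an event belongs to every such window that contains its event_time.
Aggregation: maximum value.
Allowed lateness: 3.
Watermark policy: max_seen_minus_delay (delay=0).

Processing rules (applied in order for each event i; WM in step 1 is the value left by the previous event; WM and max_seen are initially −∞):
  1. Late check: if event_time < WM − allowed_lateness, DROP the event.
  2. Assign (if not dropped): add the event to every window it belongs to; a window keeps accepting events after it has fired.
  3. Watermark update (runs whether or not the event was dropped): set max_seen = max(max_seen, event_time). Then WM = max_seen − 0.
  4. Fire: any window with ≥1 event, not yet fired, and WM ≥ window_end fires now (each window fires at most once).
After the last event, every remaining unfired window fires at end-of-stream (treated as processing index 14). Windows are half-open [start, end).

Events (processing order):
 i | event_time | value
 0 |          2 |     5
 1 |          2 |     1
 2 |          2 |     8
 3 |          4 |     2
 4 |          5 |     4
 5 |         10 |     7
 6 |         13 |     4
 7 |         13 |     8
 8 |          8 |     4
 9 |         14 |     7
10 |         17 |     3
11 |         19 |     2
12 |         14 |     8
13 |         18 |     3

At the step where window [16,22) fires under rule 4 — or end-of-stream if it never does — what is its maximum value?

3

i=0 t=2 v=5: → [0,6); WM=2
i=1 t=2 v=1: → [0,6); WM=2
i=2 t=2 v=8: → [0,6); WM=2
i=3 t=4 v=2: → [4,10),[0,6); WM=4
i=4 t=5 v=4: → [4,10),[0,6); WM=5
i=5 t=10 v=7: → [8,14); WM=10; [0,6) fires=8 [4,10) fires=4
i=6 t=13 v=4: → [12,18),[8,14); WM=13
i=7 t=13 v=8: → [12,18),[8,14); WM=13
i=8 t=8 v=4: DROP (t<13-3); WM=13
i=9 t=14 v=7: → [12,18); WM=14; [8,14) fires=8
i=10 t=17 v=3: → [16,22),[12,18); WM=17
i=11 t=19 v=2: → [16,22); WM=19; [12,18) fires=8
i=12 t=14 v=8: DROP (t<19-3); WM=19
i=13 t=18 v=3: → [16,22); WM=19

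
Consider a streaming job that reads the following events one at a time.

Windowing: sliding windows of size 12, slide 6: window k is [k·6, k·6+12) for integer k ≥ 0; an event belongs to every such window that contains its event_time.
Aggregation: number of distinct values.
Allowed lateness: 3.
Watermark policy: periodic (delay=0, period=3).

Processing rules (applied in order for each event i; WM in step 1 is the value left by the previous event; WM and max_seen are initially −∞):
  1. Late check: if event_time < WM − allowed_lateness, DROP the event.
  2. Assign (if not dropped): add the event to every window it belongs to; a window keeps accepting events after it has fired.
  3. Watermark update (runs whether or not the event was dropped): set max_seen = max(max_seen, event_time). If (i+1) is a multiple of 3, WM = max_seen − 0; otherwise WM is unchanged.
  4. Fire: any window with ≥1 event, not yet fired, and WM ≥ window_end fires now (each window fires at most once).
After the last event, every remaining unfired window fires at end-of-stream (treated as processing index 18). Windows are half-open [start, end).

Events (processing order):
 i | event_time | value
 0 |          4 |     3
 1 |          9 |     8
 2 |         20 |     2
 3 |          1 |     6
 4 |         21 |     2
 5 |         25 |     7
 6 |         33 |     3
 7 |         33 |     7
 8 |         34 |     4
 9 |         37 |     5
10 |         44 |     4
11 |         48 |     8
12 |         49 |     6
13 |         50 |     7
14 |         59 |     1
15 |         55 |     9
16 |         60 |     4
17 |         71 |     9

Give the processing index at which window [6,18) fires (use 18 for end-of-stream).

2

i=0 t=4 v=3: → [0,12); WM=−∞
i=1 t=9 v=8: → [6,18),[0,12); WM=−∞
i=2 t=20 v=2: → [18,30),[12,24); WM=20; [0,12) fires=2 [6,18) fires=1
i=3 t=1 v=6: DROP (t<20-3); WM=20
i=4 t=21 v=2: → [18,30),[12,24); WM=20
i=5 t=25 v=7: → [24,36),[18,30); WM=25; [12,24) fires=1
i=6 t=33 v=3: → [30,42),[24,36); WM=25
i=7 t=33 v=7: → [30,42),[24,36); WM=25
i=8 t=34 v=4: → [30,42),[24,36); WM=34; [18,30) fires=2
i=9 t=37 v=5: → [36,48),[30,42); WM=34
i=10 t=44 v=4: → [42,54),[36,48); WM=34
i=11 t=48 v=8: → [48,60),[42,54); WM=48; [24,36) fires=3 [30,42) fires=4 [36,48) fires=2
i=12 t=49 v=6: → [48,60),[42,54); WM=48
i=13 t=50 v=7: → [48,60),[42,54); WM=48
i=14 t=59 v=1: → [54,66),[48,60); WM=59; [42,54) fires=4
i=15 t=55 v=9: DROP (t<59-3); WM=59
i=16 t=60 v=4: → [60,72),[54,66); WM=59
i=17 t=71 v=9: → [66,78),[60,72); WM=71; [48,60) fires=4 [54,66) fires=2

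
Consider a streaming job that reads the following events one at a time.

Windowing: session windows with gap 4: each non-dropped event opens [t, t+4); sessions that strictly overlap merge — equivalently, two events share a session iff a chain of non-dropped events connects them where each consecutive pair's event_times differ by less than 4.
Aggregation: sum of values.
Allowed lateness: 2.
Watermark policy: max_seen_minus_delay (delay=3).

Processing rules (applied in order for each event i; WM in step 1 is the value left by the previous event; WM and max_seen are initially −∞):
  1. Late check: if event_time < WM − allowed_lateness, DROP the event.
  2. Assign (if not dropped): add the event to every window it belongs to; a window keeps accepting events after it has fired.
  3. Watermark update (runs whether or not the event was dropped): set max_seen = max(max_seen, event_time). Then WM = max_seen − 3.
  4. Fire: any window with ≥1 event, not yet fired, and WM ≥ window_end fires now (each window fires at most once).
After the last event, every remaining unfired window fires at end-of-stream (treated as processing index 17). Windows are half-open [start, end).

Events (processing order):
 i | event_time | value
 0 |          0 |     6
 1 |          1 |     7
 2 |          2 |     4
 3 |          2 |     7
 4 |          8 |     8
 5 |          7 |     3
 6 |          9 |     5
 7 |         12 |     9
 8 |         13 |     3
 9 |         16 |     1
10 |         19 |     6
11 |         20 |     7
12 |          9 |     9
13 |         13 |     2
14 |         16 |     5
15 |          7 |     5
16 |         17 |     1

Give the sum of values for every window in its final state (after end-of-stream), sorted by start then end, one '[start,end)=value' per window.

i=0 t=0 v=6: → [0,4); WM=-3
i=1 t=1 v=7: → [0,5); WM=-2
i=2 t=2 v=4: → [0,6); WM=-1
i=3 t=2 v=7: → [0,6); WM=-1
i=4 t=8 v=8: → [8,12); WM=5
i=5 t=7 v=3: → [7,12); WM=5
i=6 t=9 v=5: → [7,13); WM=6
i=7 t=12 v=9: → [7,16); WM=9
i=8 t=13 v=3: → [7,17); WM=10
i=9 t=16 v=1: → [7,20); WM=13
i=10 t=19 v=6: → [7,23); WM=16
i=11 t=20 v=7: → [7,24); WM=17
i=12 t=9 v=9: DROP (t<17-2); WM=17
i=13 t=13 v=2: DROP (t<17-2); WM=17
i=14 t=16 v=5: → [7,24); WM=17
i=15 t=7 v=5: DROP (t<17-2); WM=17
i=16 t=17 v=1: → [7,24); WM=17

[0,6)=24 [7,24)=48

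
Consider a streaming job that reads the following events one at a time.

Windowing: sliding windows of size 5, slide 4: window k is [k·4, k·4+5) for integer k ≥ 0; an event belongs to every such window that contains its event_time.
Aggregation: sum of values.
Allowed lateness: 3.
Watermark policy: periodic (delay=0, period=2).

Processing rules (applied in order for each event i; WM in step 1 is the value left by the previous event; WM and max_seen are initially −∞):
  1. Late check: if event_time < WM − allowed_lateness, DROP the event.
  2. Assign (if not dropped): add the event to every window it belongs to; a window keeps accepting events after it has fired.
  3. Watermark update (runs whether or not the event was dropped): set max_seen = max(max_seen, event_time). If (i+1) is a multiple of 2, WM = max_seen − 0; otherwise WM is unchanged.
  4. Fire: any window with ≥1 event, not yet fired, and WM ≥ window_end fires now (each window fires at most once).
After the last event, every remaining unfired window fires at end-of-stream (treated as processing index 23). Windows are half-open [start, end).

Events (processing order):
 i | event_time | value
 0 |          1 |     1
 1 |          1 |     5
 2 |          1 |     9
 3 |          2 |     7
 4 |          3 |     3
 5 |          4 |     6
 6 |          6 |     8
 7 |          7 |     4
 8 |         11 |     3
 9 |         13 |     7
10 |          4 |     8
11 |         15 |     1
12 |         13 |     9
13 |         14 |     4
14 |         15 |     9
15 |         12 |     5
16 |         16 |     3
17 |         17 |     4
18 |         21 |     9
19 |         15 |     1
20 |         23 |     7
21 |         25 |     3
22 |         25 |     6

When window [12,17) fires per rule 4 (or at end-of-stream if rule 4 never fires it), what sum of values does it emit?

38

i=0 t=1 v=1: → [0,5); WM=−∞
i=1 t=1 v=5: → [0,5); WM=1
i=2 t=1 v=9: → [0,5); WM=1
i=3 t=2 v=7: → [0,5); WM=2
i=4 t=3 v=3: → [0,5); WM=2
i=5 t=4 v=6: → [4,9),[0,5); WM=4
i=6 t=6 v=8: → [4,9); WM=4
i=7 t=7 v=4: → [4,9); WM=7; [0,5) fires=31
i=8 t=11 v=3: → [8,13); WM=7
i=9 t=13 v=7: → [12,17); WM=13; [4,9) fires=18 [8,13) fires=3
i=10 t=4 v=8: DROP (t<13-3); WM=13
i=11 t=15 v=1: → [12,17); WM=15
i=12 t=13 v=9: → [12,17); WM=15
i=13 t=14 v=4: → [12,17); WM=15
i=14 t=15 v=9: → [12,17); WM=15
i=15 t=12 v=5: → [12,17),[8,13); WM=15
i=16 t=16 v=3: → [16,21),[12,17); WM=15
i=17 t=17 v=4: → [16,21); WM=17; [12,17) fires=38
i=18 t=21 v=9: → [20,25); WM=17
i=19 t=15 v=1: → [12,17); WM=21; [16,21) fires=7
i=20 t=23 v=7: → [20,25); WM=21
i=21 t=25 v=3: → [24,29); WM=25; [20,25) fires=16
i=22 t=25 v=6: → [24,29); WM=25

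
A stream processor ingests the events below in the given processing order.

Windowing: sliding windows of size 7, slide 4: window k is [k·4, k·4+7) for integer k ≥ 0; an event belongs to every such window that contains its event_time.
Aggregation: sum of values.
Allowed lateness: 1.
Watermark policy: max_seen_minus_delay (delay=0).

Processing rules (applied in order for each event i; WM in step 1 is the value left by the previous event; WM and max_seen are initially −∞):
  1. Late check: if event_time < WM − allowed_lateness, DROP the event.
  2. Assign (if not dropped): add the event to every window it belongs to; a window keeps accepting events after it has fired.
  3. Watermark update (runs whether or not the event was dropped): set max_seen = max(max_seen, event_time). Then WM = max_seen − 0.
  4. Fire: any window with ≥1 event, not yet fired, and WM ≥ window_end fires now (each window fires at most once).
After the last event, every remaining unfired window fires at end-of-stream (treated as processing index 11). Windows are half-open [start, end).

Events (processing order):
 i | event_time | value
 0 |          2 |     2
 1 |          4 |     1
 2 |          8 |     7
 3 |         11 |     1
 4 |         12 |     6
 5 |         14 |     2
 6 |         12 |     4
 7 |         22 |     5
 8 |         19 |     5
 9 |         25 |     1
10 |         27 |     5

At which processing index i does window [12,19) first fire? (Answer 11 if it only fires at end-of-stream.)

i=0 t=2 v=2: → [0,7); WM=2
i=1 t=4 v=1: → [4,11),[0,7); WM=4
i=2 t=8 v=7: → [8,15),[4,11); WM=8; [0,7) fires=3
i=3 t=11 v=1: → [8,15); WM=11; [4,11) fires=8
i=4 t=12 v=6: → [12,19),[8,15); WM=12
i=5 t=14 v=2: → [12,19),[8,15); WM=14
i=6 t=12 v=4: DROP (t<14-1); WM=14
i=7 t=22 v=5: → [20,27),[16,23); WM=22; [8,15) fires=16 [12,19) fires=8
i=8 t=19 v=5: DROP (t<22-1); WM=22
i=9 t=25 v=1: → [24,31),[20,27); WM=25; [16,23) fires=5
i=10 t=27 v=5: → [24,31); WM=27; [20,27) fires=6

7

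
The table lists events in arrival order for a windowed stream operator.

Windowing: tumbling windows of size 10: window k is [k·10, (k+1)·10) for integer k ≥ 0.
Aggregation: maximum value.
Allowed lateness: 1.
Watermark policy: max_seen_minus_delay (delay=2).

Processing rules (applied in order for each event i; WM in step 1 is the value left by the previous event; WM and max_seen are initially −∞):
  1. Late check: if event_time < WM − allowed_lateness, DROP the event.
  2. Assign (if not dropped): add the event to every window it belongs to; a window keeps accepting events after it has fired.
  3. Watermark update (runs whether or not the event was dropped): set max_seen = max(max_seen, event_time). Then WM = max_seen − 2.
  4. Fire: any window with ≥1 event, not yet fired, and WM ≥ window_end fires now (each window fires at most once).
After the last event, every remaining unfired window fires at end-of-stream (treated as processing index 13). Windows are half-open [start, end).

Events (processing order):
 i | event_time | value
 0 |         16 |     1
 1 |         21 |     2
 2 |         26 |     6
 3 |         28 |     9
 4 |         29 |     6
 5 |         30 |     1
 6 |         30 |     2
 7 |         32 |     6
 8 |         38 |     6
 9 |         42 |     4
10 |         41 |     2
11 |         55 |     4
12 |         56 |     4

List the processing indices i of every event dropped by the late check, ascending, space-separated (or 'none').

i=0 t=16 v=1: → [10,20); WM=14
i=1 t=21 v=2: → [20,30); WM=19
i=2 t=26 v=6: → [20,30); WM=24; [10,20) fires=1
i=3 t=28 v=9: → [20,30); WM=26
i=4 t=29 v=6: → [20,30); WM=27
i=5 t=30 v=1: → [30,40); WM=28
i=6 t=30 v=2: → [30,40); WM=28
i=7 t=32 v=6: → [30,40); WM=30; [20,30) fires=9
i=8 t=38 v=6: → [30,40); WM=36
i=9 t=42 v=4: → [40,50); WM=40; [30,40) fires=6
i=10 t=41 v=2: → [40,50); WM=40
i=11 t=55 v=4: → [50,60); WM=53; [40,50) fires=4
i=12 t=56 v=4: → [50,60); WM=54

none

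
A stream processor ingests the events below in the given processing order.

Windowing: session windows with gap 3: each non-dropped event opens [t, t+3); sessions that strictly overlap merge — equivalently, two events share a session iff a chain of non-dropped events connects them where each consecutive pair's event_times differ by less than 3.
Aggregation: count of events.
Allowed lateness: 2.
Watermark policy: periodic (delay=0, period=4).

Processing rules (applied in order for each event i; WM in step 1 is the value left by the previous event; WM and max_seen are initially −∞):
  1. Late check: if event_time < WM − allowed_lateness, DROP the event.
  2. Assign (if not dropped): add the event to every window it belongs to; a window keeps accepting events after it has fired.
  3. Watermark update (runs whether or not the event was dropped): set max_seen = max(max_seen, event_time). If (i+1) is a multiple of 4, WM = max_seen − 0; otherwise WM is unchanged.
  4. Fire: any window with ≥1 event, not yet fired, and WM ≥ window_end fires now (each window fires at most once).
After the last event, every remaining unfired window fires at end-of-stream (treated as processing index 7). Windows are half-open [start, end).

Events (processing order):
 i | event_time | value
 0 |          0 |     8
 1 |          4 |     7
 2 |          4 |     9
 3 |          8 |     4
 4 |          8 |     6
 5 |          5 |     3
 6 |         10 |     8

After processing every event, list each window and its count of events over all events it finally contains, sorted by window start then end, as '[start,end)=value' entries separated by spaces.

i=0 t=0 v=8: → [0,3); WM=−∞
i=1 t=4 v=7: → [4,7); WM=−∞
i=2 t=4 v=9: → [4,7); WM=−∞
i=3 t=8 v=4: → [8,11); WM=8
i=4 t=8 v=6: → [8,11); WM=8
i=5 t=5 v=3: DROP (t<8-2); WM=8
i=6 t=10 v=8: → [8,13); WM=8

[0,3)=1 [4,7)=2 [8,13)=3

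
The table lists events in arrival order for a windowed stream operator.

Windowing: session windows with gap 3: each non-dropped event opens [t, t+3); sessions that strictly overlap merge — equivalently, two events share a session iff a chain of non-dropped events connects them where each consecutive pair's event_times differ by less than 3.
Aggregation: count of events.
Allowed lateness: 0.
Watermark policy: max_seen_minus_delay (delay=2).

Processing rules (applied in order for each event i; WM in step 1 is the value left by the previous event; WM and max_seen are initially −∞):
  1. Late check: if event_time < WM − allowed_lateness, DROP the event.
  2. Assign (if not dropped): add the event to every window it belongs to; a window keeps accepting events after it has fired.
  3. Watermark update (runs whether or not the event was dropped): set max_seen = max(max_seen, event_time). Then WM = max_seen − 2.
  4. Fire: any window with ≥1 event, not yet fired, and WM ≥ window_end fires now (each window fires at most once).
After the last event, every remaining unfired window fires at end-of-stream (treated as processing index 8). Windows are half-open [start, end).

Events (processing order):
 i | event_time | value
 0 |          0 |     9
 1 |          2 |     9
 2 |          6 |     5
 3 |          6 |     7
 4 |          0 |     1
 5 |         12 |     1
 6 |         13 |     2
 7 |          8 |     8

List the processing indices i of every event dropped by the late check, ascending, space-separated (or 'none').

4 7

i=0 t=0 v=9: → [0,3); WM=-2
i=1 t=2 v=9: → [0,5); WM=0
i=2 t=6 v=5: → [6,9); WM=4
i=3 t=6 v=7: → [6,9); WM=4
i=4 t=0 v=1: DROP (t<4-0); WM=4
i=5 t=12 v=1: → [12,15); WM=10
i=6 t=13 v=2: → [12,16); WM=11
i=7 t=8 v=8: DROP (t<11-0); WM=11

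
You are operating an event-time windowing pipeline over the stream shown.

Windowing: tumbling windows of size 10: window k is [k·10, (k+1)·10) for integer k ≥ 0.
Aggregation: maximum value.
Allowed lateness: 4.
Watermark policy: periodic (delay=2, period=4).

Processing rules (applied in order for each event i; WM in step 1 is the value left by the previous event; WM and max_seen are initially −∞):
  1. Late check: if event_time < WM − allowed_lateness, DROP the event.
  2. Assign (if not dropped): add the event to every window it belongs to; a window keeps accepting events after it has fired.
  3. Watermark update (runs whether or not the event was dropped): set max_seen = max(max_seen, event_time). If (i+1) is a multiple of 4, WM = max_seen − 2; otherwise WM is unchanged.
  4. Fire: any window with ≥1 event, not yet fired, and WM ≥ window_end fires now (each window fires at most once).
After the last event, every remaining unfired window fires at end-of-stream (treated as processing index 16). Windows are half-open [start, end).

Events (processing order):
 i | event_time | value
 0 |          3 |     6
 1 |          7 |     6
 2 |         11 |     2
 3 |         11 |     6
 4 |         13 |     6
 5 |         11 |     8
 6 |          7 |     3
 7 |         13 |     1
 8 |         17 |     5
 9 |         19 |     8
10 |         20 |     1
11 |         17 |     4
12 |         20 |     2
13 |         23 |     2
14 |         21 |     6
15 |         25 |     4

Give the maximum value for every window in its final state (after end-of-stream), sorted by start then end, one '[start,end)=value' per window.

[0,10)=6 [10,20)=8 [20,30)=6

i=0 t=3 v=6: → [0,10); WM=−∞
i=1 t=7 v=6: → [0,10); WM=−∞
i=2 t=11 v=2: → [10,20); WM=−∞
i=3 t=11 v=6: → [10,20); WM=9
i=4 t=13 v=6: → [10,20); WM=9
i=5 t=11 v=8: → [10,20); WM=9
i=6 t=7 v=3: → [0,10); WM=9
i=7 t=13 v=1: → [10,20); WM=11; [0,10) fires=6
i=8 t=17 v=5: → [10,20); WM=11
i=9 t=19 v=8: → [10,20); WM=11
i=10 t=20 v=1: → [20,30); WM=11
i=11 t=17 v=4: → [10,20); WM=18
i=12 t=20 v=2: → [20,30); WM=18
i=13 t=23 v=2: → [20,30); WM=18
i=14 t=21 v=6: → [20,30); WM=18
i=15 t=25 v=4: → [20,30); WM=23; [10,20) fires=8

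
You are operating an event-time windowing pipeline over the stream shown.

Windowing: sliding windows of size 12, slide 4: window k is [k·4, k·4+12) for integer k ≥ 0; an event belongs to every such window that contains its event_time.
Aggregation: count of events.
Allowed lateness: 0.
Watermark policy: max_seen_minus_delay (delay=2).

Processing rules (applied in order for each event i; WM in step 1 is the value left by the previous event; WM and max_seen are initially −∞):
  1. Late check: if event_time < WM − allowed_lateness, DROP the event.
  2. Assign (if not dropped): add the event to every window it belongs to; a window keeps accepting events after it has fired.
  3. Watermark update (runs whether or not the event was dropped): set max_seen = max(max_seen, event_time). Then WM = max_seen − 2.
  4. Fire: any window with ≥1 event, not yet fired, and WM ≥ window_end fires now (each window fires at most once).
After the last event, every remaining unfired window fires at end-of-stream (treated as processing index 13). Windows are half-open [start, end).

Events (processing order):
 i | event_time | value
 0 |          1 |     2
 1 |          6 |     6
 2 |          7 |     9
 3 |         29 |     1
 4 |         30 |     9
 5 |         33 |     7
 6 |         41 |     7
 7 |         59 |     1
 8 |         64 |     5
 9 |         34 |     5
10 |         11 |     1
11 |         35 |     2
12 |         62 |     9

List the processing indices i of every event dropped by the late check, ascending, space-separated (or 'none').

i=0 t=1 v=2: → [0,12); WM=-1
i=1 t=6 v=6: → [4,16),[0,12); WM=4
i=2 t=7 v=9: → [4,16),[0,12); WM=5
i=3 t=29 v=1: → [28,40),[24,36),[20,32); WM=27; [0,12) fires=3 [4,16) fires=2
i=4 t=30 v=9: → [28,40),[24,36),[20,32); WM=28
i=5 t=33 v=7: → [32,44),[28,40),[24,36); WM=31
i=6 t=41 v=7: → [40,52),[36,48),[32,44); WM=39; [20,32) fires=2 [24,36) fires=3
i=7 t=59 v=1: → [56,68),[52,64),[48,60); WM=57; [28,40) fires=3 [32,44) fires=2 [36,48) fires=1 [40,52) fires=1
i=8 t=64 v=5: → [64,76),[60,72),[56,68); WM=62; [48,60) fires=1
i=9 t=34 v=5: DROP (t<62-0); WM=62
i=10 t=11 v=1: DROP (t<62-0); WM=62
i=11 t=35 v=2: DROP (t<62-0); WM=62
i=12 t=62 v=9: → [60,72),[56,68),[52,64); WM=62

9 10 11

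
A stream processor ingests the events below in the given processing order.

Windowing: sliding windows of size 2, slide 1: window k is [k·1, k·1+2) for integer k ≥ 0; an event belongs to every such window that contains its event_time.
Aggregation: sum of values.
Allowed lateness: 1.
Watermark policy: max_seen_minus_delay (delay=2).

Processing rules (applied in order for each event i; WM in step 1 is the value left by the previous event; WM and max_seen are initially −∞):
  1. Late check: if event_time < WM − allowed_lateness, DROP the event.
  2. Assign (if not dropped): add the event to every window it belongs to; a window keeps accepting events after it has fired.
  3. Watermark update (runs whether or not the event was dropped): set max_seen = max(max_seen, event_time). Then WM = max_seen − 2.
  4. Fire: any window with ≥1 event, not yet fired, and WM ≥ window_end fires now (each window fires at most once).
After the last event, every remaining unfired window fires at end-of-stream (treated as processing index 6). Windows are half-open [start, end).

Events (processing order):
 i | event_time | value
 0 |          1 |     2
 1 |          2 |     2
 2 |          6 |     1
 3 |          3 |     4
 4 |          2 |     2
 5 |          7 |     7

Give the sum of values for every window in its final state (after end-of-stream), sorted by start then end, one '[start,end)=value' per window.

[0,2)=2 [1,3)=4 [2,4)=6 [3,5)=4 [5,7)=1 [6,8)=8 [7,9)=7

i=0 t=1 v=2: → [1,3),[0,2); WM=-1
i=1 t=2 v=2: → [2,4),[1,3); WM=0
i=2 t=6 v=1: → [6,8),[5,7); WM=4; [0,2) fires=2 [1,3) fires=4 [2,4) fires=2
i=3 t=3 v=4: → [3,5),[2,4); WM=4
i=4 t=2 v=2: DROP (t<4-1); WM=4
i=5 t=7 v=7: → [7,9),[6,8); WM=5; [3,5) fires=4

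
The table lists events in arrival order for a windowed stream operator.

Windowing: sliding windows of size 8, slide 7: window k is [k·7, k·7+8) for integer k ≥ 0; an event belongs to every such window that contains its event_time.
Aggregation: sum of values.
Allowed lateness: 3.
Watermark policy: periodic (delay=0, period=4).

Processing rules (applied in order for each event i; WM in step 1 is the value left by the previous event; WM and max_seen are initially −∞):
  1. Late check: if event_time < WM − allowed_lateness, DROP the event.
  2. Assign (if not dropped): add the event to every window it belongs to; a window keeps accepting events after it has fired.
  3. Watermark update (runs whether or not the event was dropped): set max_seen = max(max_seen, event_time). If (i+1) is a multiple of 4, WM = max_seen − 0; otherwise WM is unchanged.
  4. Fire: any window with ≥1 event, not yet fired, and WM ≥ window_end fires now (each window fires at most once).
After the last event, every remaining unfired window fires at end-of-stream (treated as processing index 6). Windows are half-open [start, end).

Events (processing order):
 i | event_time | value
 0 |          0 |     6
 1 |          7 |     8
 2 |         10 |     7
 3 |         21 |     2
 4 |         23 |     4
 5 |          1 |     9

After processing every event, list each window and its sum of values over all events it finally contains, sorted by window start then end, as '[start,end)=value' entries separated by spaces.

i=0 t=0 v=6: → [0,8); WM=−∞
i=1 t=7 v=8: → [7,15),[0,8); WM=−∞
i=2 t=10 v=7: → [7,15); WM=−∞
i=3 t=21 v=2: → [21,29),[14,22); WM=21; [0,8) fires=14 [7,15) fires=15
i=4 t=23 v=4: → [21,29); WM=21
i=5 t=1 v=9: DROP (t<21-3); WM=21

[0,8)=14 [7,15)=15 [14,22)=2 [21,29)=6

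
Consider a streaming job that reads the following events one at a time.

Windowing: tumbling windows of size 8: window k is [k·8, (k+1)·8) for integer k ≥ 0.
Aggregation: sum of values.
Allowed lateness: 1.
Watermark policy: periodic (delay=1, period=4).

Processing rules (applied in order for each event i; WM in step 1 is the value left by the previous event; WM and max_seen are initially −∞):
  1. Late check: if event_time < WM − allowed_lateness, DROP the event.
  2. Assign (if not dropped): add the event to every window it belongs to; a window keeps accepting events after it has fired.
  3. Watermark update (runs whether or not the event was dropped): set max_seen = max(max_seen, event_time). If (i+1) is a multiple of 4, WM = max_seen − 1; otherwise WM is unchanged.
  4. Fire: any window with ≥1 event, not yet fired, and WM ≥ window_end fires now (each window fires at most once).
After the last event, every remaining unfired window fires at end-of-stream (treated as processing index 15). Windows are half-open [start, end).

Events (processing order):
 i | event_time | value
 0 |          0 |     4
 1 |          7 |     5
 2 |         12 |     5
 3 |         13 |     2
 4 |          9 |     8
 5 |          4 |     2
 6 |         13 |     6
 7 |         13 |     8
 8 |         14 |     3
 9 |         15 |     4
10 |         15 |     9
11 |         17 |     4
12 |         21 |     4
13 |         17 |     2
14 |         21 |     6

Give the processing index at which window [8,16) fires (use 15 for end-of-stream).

11

i=0 t=0 v=4: → [0,8); WM=−∞
i=1 t=7 v=5: → [0,8); WM=−∞
i=2 t=12 v=5: → [8,16); WM=−∞
i=3 t=13 v=2: → [8,16); WM=12; [0,8) fires=9
i=4 t=9 v=8: DROP (t<12-1); WM=12
i=5 t=4 v=2: DROP (t<12-1); WM=12
i=6 t=13 v=6: → [8,16); WM=12
i=7 t=13 v=8: → [8,16); WM=12
i=8 t=14 v=3: → [8,16); WM=12
i=9 t=15 v=4: → [8,16); WM=12
i=10 t=15 v=9: → [8,16); WM=12
i=11 t=17 v=4: → [16,24); WM=16; [8,16) fires=37
i=12 t=21 v=4: → [16,24); WM=16
i=13 t=17 v=2: → [16,24); WM=16
i=14 t=21 v=6: → [16,24); WM=16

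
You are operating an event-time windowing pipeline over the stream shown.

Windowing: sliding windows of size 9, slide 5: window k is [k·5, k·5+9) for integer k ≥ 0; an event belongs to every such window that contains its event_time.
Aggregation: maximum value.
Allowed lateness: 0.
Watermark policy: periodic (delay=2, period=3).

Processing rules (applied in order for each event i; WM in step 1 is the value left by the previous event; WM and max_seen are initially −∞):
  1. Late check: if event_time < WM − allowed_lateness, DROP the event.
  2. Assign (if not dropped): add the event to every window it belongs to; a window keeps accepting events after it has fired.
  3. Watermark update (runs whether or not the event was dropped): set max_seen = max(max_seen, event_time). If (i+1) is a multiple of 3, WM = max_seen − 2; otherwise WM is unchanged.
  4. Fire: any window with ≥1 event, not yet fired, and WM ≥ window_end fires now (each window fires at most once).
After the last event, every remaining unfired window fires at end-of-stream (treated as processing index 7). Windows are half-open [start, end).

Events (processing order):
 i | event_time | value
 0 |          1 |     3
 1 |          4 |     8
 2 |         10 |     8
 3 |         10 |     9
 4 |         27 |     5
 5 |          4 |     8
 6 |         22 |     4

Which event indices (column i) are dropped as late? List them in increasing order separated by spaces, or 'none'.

5 6

i=0 t=1 v=3: → [0,9); WM=−∞
i=1 t=4 v=8: → [0,9); WM=−∞
i=2 t=10 v=8: → [10,19),[5,14); WM=8
i=3 t=10 v=9: → [10,19),[5,14); WM=8
i=4 t=27 v=5: → [25,34),[20,29); WM=8
i=5 t=4 v=8: DROP (t<8-0); WM=25; [0,9) fires=8 [5,14) fires=9 [10,19) fires=9
i=6 t=22 v=4: DROP (t<25-0); WM=25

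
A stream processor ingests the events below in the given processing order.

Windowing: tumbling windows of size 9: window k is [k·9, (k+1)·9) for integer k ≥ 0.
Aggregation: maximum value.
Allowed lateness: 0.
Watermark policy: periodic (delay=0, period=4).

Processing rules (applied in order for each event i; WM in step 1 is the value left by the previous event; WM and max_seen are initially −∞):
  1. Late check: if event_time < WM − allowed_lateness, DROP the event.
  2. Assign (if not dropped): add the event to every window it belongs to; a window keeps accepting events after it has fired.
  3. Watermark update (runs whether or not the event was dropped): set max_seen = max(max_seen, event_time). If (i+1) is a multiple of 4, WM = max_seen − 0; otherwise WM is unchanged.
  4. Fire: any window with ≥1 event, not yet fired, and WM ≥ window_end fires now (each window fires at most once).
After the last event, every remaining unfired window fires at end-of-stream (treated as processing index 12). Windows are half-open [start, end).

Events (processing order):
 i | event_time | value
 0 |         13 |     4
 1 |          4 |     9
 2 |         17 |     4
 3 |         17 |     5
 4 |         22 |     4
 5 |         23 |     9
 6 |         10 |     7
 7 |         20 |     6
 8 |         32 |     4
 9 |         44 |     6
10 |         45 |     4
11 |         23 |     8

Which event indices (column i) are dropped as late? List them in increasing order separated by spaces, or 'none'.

i=0 t=13 v=4: → [9,18); WM=−∞
i=1 t=4 v=9: → [0,9); WM=−∞
i=2 t=17 v=4: → [9,18); WM=−∞
i=3 t=17 v=5: → [9,18); WM=17; [0,9) fires=9
i=4 t=22 v=4: → [18,27); WM=17
i=5 t=23 v=9: → [18,27); WM=17
i=6 t=10 v=7: DROP (t<17-0); WM=17
i=7 t=20 v=6: → [18,27); WM=23; [9,18) fires=5
i=8 t=32 v=4: → [27,36); WM=23
i=9 t=44 v=6: → [36,45); WM=23
i=10 t=45 v=4: → [45,54); WM=23
i=11 t=23 v=8: → [18,27); WM=45; [18,27) fires=9 [27,36) fires=4 [36,45) fires=6

6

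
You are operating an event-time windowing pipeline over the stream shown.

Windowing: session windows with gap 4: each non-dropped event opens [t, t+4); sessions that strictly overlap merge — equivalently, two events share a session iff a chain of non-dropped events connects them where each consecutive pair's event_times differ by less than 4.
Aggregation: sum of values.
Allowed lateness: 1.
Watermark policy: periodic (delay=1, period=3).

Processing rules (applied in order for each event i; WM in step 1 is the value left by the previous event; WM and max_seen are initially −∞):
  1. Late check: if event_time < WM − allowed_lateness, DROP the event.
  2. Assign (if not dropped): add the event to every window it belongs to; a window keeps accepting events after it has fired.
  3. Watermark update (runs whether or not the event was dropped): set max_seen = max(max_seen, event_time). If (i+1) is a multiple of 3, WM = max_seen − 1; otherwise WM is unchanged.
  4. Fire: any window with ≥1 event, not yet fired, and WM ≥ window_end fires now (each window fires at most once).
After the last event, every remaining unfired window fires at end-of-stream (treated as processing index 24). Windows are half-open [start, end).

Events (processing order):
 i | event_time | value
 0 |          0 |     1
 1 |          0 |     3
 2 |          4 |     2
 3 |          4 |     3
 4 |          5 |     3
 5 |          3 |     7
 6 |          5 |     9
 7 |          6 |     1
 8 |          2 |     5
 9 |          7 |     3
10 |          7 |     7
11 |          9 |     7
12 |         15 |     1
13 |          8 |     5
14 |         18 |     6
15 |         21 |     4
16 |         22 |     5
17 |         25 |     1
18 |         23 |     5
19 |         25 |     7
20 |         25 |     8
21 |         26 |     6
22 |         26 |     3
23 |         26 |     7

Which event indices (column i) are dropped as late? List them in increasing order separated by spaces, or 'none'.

i=0 t=0 v=1: → [0,4); WM=−∞
i=1 t=0 v=3: → [0,4); WM=−∞
i=2 t=4 v=2: → [4,8); WM=3
i=3 t=4 v=3: → [4,8); WM=3
i=4 t=5 v=3: → [4,9); WM=3
i=5 t=3 v=7: → [0,9); WM=4
i=6 t=5 v=9: → [0,9); WM=4
i=7 t=6 v=1: → [0,10); WM=4
i=8 t=2 v=5: DROP (t<4-1); WM=5
i=9 t=7 v=3: → [0,11); WM=5
i=10 t=7 v=7: → [0,11); WM=5
i=11 t=9 v=7: → [0,13); WM=8
i=12 t=15 v=1: → [15,19); WM=8
i=13 t=8 v=5: → [0,13); WM=8
i=14 t=18 v=6: → [15,22); WM=17
i=15 t=21 v=4: → [15,25); WM=17
i=16 t=22 v=5: → [15,26); WM=17
i=17 t=25 v=1: → [15,29); WM=24
i=18 t=23 v=5: → [15,29); WM=24
i=19 t=25 v=7: → [15,29); WM=24
i=20 t=25 v=8: → [15,29); WM=24
i=21 t=26 v=6: → [15,30); WM=24
i=22 t=26 v=3: → [15,30); WM=24
i=23 t=26 v=7: → [15,30); WM=25

8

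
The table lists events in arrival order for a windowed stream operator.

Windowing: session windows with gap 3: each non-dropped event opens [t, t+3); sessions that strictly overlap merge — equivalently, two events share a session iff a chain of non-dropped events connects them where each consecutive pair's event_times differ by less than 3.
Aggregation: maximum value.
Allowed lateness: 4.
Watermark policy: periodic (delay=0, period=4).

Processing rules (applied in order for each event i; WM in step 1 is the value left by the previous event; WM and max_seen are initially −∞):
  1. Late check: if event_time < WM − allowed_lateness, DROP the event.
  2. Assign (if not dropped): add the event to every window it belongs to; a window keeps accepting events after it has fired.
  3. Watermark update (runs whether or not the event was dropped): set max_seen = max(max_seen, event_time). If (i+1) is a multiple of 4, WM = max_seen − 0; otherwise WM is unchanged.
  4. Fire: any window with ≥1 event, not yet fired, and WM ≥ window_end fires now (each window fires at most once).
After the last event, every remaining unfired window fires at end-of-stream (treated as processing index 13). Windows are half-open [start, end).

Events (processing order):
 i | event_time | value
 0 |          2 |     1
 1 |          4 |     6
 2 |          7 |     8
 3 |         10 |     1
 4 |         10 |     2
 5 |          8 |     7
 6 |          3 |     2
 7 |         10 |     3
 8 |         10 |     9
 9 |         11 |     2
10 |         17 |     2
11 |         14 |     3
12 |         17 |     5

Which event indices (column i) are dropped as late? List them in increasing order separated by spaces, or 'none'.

i=0 t=2 v=1: → [2,5); WM=−∞
i=1 t=4 v=6: → [2,7); WM=−∞
i=2 t=7 v=8: → [7,10); WM=−∞
i=3 t=10 v=1: → [10,13); WM=10
i=4 t=10 v=2: → [10,13); WM=10
i=5 t=8 v=7: → [7,13); WM=10
i=6 t=3 v=2: DROP (t<10-4); WM=10
i=7 t=10 v=3: → [7,13); WM=10
i=8 t=10 v=9: → [7,13); WM=10
i=9 t=11 v=2: → [7,14); WM=10
i=10 t=17 v=2: → [17,20); WM=10
i=11 t=14 v=3: → [14,17); WM=17
i=12 t=17 v=5: → [17,20); WM=17

6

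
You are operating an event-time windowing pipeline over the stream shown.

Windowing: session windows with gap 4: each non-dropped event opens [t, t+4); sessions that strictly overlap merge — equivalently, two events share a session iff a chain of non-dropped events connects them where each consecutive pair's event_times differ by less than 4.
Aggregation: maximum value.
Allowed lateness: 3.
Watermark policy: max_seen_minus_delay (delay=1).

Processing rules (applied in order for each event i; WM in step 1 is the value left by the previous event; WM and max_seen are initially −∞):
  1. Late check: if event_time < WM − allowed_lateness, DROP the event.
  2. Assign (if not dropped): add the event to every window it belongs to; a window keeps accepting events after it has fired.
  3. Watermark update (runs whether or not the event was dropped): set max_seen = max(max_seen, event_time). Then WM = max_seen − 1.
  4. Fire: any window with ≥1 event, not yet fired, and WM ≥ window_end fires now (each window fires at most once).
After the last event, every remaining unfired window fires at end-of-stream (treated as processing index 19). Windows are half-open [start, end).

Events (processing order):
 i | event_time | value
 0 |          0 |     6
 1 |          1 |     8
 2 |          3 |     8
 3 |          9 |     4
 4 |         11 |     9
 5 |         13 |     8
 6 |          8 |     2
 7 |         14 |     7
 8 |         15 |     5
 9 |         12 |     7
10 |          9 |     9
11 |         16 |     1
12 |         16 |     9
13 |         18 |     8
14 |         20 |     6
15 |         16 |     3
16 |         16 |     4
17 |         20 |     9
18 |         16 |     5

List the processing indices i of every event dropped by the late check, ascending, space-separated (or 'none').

i=0 t=0 v=6: → [0,4); WM=-1
i=1 t=1 v=8: → [0,5); WM=0
i=2 t=3 v=8: → [0,7); WM=2
i=3 t=9 v=4: → [9,13); WM=8
i=4 t=11 v=9: → [9,15); WM=10
i=5 t=13 v=8: → [9,17); WM=12
i=6 t=8 v=2: DROP (t<12-3); WM=12
i=7 t=14 v=7: → [9,18); WM=13
i=8 t=15 v=5: → [9,19); WM=14
i=9 t=12 v=7: → [9,19); WM=14
i=10 t=9 v=9: DROP (t<14-3); WM=14
i=11 t=16 v=1: → [9,20); WM=15
i=12 t=16 v=9: → [9,20); WM=15
i=13 t=18 v=8: → [9,22); WM=17
i=14 t=20 v=6: → [9,24); WM=19
i=15 t=16 v=3: → [9,24); WM=19
i=16 t=16 v=4: → [9,24); WM=19
i=17 t=20 v=9: → [9,24); WM=19
i=18 t=16 v=5: → [9,24); WM=19

6 10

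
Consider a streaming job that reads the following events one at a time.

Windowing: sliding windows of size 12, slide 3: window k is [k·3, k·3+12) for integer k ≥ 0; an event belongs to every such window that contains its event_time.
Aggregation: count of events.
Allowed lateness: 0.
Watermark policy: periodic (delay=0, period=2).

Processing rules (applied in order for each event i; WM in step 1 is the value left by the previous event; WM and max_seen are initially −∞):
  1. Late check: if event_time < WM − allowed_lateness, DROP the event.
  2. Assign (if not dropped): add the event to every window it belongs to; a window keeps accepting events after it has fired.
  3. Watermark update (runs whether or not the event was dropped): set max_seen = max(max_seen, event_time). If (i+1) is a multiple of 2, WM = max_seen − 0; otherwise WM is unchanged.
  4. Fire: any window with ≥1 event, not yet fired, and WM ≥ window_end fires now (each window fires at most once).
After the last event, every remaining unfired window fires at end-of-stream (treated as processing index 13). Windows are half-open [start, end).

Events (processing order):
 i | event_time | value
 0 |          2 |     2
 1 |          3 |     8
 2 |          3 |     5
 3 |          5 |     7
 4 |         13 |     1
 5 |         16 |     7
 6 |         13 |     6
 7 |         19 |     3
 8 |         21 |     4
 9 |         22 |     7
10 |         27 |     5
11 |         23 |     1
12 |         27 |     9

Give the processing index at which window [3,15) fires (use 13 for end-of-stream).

i=0 t=2 v=2: → [0,12); WM=−∞
i=1 t=3 v=8: → [3,15),[0,12); WM=3
i=2 t=3 v=5: → [3,15),[0,12); WM=3
i=3 t=5 v=7: → [3,15),[0,12); WM=5
i=4 t=13 v=1: → [12,24),[9,21),[6,18),[3,15); WM=5
i=5 t=16 v=7: → [15,27),[12,24),[9,21),[6,18); WM=16; [0,12) fires=4 [3,15) fires=4
i=6 t=13 v=6: DROP (t<16-0); WM=16
i=7 t=19 v=3: → [18,30),[15,27),[12,24),[9,21); WM=19; [6,18) fires=2
i=8 t=21 v=4: → [21,33),[18,30),[15,27),[12,24); WM=19
i=9 t=22 v=7: → [21,33),[18,30),[15,27),[12,24); WM=22; [9,21) fires=3
i=10 t=27 v=5: → [27,39),[24,36),[21,33),[18,30); WM=22
i=11 t=23 v=1: → [21,33),[18,30),[15,27),[12,24); WM=27; [12,24) fires=6 [15,27) fires=5
i=12 t=27 v=9: → [27,39),[24,36),[21,33),[18,30); WM=27

5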